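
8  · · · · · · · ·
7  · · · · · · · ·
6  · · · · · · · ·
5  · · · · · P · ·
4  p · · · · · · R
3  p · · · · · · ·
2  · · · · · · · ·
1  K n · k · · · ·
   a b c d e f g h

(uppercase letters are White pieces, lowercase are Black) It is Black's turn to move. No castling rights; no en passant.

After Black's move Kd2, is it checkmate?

After Kd2: white king on a1; in check: no.
White is not in check, so this cannot be checkmate.

no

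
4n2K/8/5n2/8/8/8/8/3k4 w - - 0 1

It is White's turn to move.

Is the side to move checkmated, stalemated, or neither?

White to move; white king on h8.
In check: no.
King squares — g7: attacked by Ne8; h7: attacked by Nf6; g8: attacked by Nf6.
Legal moves for White: none.
Not in check and no legal moves → stalemate.

stalemate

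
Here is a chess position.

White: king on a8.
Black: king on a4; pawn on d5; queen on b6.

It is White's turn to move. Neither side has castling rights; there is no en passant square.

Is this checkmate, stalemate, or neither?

stalemate

White to move; white king on a8.
In check: no.
King squares — a7: attacked by Qb6; b7: attacked by Qb6; b8: attacked by Qb6.
Legal moves for White: none.
Not in check and no legal moves → stalemate.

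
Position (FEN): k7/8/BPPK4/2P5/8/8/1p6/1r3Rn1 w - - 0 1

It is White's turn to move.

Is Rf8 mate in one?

yes

After Rf8: black king on a8; in check: yes, from the white rook on f8.
King squares — a7: attacked by Pb6; b7: attacked by Ba6; b8: attacked by Rf8.
Black has no legal moves → checkmate.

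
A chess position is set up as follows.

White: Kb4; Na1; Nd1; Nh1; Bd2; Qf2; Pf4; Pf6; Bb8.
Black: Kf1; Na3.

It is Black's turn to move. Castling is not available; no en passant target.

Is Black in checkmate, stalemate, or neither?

checkmate

Black to move; black king on f1.
In check: yes, from the white queen on f2.
King squares — e1: attacked by Bd2; g1: attacked by Qf2; e2: attacked by Qf2; f2: attacked by Nd1; g2: attacked by Qf2.
Legal moves for Black: none.
In check with no legal moves → checkmate.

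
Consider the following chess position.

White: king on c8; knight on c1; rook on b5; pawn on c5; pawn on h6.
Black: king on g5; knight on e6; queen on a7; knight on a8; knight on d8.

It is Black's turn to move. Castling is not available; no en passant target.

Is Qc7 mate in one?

yes

After Qc7: white king on c8; in check: yes, from the black queen on c7.
King squares — b7: attacked by Qc7; c7: attacked by Ne6; d7: attacked by Qc7; b8: attacked by Qc7; d8: attacked by Ne6.
White has no legal moves → checkmate.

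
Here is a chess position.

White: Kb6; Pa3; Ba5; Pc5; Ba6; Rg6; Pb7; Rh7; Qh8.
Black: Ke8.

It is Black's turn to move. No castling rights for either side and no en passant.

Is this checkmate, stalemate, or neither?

checkmate

Black to move; black king on e8.
In check: yes, from the white queen on h8.
King squares — d7: attacked by Rh7; e7: attacked by Rh7; f7: attacked by Rh7; d8: attacked by Qh8; f8: attacked by Qh8.
Legal moves for Black: none.
In check with no legal moves → checkmate.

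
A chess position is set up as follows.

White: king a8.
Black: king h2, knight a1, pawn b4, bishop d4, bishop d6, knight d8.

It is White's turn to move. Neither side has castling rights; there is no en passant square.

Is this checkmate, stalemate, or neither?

White to move; white king on a8.
In check: no.
King squares — a7: attacked by Bd4; b7: attacked by Nd8; b8: attacked by Bd6.
Legal moves for White: none.
Not in check and no legal moves → stalemate.

stalemate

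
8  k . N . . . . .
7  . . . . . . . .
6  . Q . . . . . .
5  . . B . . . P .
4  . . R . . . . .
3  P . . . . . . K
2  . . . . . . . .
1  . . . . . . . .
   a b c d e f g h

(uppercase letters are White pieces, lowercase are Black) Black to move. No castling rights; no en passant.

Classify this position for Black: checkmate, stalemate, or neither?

Black to move; black king on a8.
In check: no.
King squares — a7: attacked by Qb6; b7: attacked by Qb6; b8: attacked by Qb6.
Legal moves for Black: none.
Not in check and no legal moves → stalemate.

stalemate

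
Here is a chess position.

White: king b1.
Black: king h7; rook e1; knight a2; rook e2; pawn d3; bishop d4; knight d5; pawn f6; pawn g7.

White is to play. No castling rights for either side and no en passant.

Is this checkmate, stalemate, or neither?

checkmate

White to move; white king on b1.
In check: yes, from the black rook on e1.
King squares — a1: attacked by Re1; c1: attacked by Re1; a2: attacked by Re2; b2: attacked by Re2; c2: attacked by Re2.
Legal moves for White: none.
In check with no legal moves → checkmate.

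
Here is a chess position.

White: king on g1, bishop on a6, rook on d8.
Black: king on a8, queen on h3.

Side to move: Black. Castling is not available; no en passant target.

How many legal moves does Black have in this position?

Black to move; king on a8.
In check: yes, from the white rook on d8.
Legal moves: Ka7, Qc8.
Count: 2.

2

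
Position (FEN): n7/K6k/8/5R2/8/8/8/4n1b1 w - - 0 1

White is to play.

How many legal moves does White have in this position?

White to move; king on a7.
In check: yes, from the black bishop on g1.
Legal moves: Kb8, Kxa8, Kb7, Ka6, Rc5, Rf2.
Count: 6.

6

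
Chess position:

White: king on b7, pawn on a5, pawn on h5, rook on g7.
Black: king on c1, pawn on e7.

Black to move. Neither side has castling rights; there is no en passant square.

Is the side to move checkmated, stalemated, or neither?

neither

Black to move; black king on c1.
In check: no.
Legal moves for Black: Kd2, Kc2, Kb2, Kd1, Kb1, e6, e5.
Black has 7 legal moves and is not in check → neither.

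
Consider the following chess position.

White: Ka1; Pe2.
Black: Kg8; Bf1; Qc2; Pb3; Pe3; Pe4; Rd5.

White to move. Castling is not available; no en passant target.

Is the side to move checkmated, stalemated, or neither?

White to move; white king on a1.
In check: no.
King squares — b1: attacked by Qc2; a2: attacked by Qc2; b2: attacked by Qc2.
Legal moves for White: none.
Not in check and no legal moves → stalemate.

stalemate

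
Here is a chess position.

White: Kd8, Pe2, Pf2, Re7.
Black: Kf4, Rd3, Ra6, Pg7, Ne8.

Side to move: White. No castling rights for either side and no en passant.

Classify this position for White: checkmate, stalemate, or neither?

neither

White to move; white king on d8.
In check: yes, from the black rook on d3.
King squares — c7: attacked by Ne8; d7: attacked by Rd3; e7: own rook; c8: available; e8: available.
Legal moves for White: Kxe8, Kc8, Rd7, exd3.
White is in check but has 4 legal moves → neither.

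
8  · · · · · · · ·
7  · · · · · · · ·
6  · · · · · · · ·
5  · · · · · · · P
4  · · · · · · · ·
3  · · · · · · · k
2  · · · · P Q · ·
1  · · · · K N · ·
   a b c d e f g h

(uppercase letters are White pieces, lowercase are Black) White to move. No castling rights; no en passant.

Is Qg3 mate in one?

yes

After Qg3: black king on h3; in check: yes, from the white queen on g3.
King squares — g2: attacked by Qg3; h2: attacked by Nf1; g3: attacked by Nf1; g4: attacked by Qg3; h4: attacked by Qg3.
Black has no legal moves → checkmate.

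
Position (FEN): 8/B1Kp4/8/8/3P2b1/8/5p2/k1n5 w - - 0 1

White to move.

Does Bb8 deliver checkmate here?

no

After Bb8: black king on a1; in check: no.
Black is not in check, so this cannot be checkmate.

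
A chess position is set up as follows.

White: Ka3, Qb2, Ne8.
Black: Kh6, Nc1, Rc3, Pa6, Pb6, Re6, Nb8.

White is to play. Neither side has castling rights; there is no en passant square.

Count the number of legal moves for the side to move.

White to move; king on a3.
In check: yes, from the black rook on c3.
Legal moves: Kb4, Ka4, Qxc3, Qb3.
Count: 4.

4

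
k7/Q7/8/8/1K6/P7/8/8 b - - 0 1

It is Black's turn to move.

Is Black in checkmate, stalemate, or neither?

neither

Black to move; black king on a8.
In check: yes, from the white queen on a7.
Legal moves for Black: Kxa7.
Black is in check but has 1 legal move → neither.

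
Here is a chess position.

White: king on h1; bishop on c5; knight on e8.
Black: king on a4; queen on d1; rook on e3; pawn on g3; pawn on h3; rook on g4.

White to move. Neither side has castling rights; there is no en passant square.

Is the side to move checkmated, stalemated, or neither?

White to move; white king on h1.
In check: yes, from the black queen on d1.
King squares — g1: attacked by Qd1; g2: attacked by Ph3; h2: attacked by Pg3.
Legal moves for White: none.
In check with no legal moves → checkmate.

checkmate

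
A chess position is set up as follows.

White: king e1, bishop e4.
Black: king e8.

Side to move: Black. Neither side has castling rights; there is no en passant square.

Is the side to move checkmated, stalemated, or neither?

neither

Black to move; black king on e8.
In check: no.
Legal moves for Black: Kf8, Kd8, Kf7, Ke7, Kd7.
Black has 5 legal moves and is not in check → neither.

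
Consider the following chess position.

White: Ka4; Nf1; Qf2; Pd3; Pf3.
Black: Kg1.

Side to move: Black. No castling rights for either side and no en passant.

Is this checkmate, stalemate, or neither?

neither

Black to move; black king on g1.
In check: yes, from the white queen on f2.
King squares — f1: attacked by Qf2; h1: available; f2: available; g2: attacked by Qf2; h2: attacked by Nf1.
Legal moves for Black: Kxf2, Kh1.
Black is in check but has 2 legal moves → neither.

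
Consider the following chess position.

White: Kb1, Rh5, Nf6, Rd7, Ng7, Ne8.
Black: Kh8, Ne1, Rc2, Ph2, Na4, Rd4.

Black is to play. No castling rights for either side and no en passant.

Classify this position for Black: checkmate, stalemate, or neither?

Black to move; black king on h8.
In check: yes, from the white rook on h5.
King squares — g7: attacked by Rd7; h7: attacked by Rh5; g8: attacked by Nf6.
Legal moves for Black: none.
In check with no legal moves → checkmate.

checkmate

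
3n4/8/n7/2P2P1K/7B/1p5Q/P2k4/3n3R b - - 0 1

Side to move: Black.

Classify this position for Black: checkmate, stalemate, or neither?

Black to move; black king on d2.
In check: no.
Legal moves for Black: Nf7, Nb7, Ne6, Nc6, Nb8, Nc7, Nxc5, Nb4, Ke2, Kc2, Kc1, Ne3, Nc3, Nf2, Nb2, bxa2, b2.
Black has 17 legal moves and is not in check → neither.

neither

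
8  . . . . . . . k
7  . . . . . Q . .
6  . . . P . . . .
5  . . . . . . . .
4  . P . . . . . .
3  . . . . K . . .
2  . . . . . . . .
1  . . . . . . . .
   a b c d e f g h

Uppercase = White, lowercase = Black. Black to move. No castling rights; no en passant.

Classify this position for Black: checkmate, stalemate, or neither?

Black to move; black king on h8.
In check: no.
King squares — g7: attacked by Qf7; h7: attacked by Qf7; g8: attacked by Qf7.
Legal moves for Black: none.
Not in check and no legal moves → stalemate.

stalemate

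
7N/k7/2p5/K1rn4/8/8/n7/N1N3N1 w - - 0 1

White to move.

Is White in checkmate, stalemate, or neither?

neither

White to move; white king on a5.
In check: yes, from the black rook on c5.
King squares — a4: available; b4: attacked by Na2; b5: attacked by Rc5; a6: attacked by Ka7; b6: attacked by Nd5.
Legal moves for White: Ka4.
White is in check but has 1 legal move → neither.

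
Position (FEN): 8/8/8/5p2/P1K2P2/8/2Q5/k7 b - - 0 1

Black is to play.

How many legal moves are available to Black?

Black to move; king on a1.
In check: no.
Legal moves: none.
Count: 0.

0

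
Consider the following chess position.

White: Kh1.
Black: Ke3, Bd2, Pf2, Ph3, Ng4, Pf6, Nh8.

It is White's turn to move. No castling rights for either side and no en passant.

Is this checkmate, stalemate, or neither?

stalemate

White to move; white king on h1.
In check: no.
King squares — g1: attacked by Pf2; g2: attacked by Ph3; h2: attacked by Ng4.
Legal moves for White: none.
Not in check and no legal moves → stalemate.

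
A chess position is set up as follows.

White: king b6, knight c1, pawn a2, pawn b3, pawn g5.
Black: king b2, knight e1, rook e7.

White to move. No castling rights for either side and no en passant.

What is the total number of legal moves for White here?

11

White to move; king on b6.
In check: no.
Legal moves: Kc6, Ka6, Kc5, Kb5, Ka5, Nd3+, Ne2, g6, b4, a3, a4.
Count: 11.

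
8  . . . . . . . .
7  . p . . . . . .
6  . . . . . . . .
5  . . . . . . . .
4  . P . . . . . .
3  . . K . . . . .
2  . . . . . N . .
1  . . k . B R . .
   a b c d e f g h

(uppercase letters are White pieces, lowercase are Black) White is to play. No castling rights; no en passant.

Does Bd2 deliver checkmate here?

yes

After Bd2: black king on c1; in check: yes, from the white rook on f1 and the white bishop on d2.
King squares — b1: attacked by Rf1; d1: attacked by Rf1; b2: attacked by Kc3; c2: attacked by Kc3; d2: attacked by Kc3.
Black has no legal moves → checkmate.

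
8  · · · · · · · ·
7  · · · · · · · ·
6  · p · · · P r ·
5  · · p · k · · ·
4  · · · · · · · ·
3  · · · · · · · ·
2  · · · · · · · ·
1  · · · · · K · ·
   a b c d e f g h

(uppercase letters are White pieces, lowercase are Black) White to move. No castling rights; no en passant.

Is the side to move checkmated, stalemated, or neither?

neither

White to move; white king on f1.
In check: no.
Legal moves for White: Kf2, Ke2, Ke1, f7.
White has 4 legal moves and is not in check → neither.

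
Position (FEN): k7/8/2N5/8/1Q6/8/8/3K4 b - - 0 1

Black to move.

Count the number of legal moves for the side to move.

0

Black to move; king on a8.
In check: no.
Legal moves: none.
Count: 0.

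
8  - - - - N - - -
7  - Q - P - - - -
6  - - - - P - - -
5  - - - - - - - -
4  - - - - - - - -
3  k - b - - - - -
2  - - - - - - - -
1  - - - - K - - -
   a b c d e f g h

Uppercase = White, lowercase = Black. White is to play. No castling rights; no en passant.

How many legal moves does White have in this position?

4

White to move; king on e1.
In check: yes, from the black bishop on c3.
Legal moves: Kf2, Ke2, Kf1, Kd1.
Count: 4.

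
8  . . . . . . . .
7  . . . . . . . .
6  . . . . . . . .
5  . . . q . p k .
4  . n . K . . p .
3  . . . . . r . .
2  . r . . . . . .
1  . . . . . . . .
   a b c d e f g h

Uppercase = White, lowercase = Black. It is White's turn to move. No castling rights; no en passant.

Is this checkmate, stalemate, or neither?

checkmate

White to move; white king on d4.
In check: yes, from the black queen on d5.
King squares — c3: attacked by Rf3; d3: attacked by Rf3; e3: attacked by Rf3; c4: attacked by Qd5; e4: attacked by Qd5; c5: attacked by Qd5; d5: attacked by Nb4; e5: attacked by Qd5.
Legal moves for White: none.
In check with no legal moves → checkmate.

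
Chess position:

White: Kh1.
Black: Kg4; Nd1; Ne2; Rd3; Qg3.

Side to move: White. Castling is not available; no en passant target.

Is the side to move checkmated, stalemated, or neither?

White to move; white king on h1.
In check: no.
King squares — g1: attacked by Ne2; g2: attacked by Qg3; h2: attacked by Qg3.
Legal moves for White: none.
Not in check and no legal moves → stalemate.

stalemate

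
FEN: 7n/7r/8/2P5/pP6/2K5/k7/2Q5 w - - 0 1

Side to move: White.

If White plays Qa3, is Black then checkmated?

no

After Qa3: black king on a2; in check: yes, from the white queen on a3.
Black has 2 legal replies: Kxa3, Kb1.
In check but a legal move exists → not checkmate.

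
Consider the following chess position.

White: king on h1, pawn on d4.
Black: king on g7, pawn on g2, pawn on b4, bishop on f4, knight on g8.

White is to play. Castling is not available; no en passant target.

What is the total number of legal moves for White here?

White to move; king on h1.
In check: yes, from the black pawn on g2.
Legal moves: Kxg2, Kg1.
Count: 2.

2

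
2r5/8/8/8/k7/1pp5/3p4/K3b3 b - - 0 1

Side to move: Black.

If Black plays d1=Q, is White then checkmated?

yes

After d1=Q: white king on a1; in check: yes, from the black queen on d1.
King squares — b1: attacked by Qd1; a2: attacked by Pb3; b2: attacked by Pc3.
White has no legal moves → checkmate.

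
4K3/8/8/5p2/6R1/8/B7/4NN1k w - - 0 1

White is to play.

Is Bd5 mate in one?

After Bd5: black king on h1; in check: yes, from the white bishop on d5.
King squares — g1: attacked by Rg4; g2: attacked by Ne1; h2: attacked by Nf1.
Black has no legal moves → checkmate.

yes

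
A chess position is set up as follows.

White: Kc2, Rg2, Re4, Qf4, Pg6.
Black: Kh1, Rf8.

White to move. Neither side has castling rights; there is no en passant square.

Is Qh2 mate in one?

yes

After Qh2: black king on h1; in check: yes, from the white queen on h2.
King squares — g1: attacked by Rg2; g2: attacked by Qh2; h2: attacked by Rg2.
Black has no legal moves → checkmate.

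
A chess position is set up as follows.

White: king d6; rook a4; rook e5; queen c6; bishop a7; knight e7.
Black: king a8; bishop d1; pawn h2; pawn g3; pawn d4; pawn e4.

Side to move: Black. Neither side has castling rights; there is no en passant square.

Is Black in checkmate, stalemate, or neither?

Black to move; black king on a8.
In check: yes, from the white queen on c6.
King squares — a7: attacked by Ra4; b7: attacked by Qc6; b8: attacked by Ba7.
Legal moves for Black: none.
In check with no legal moves → checkmate.

checkmate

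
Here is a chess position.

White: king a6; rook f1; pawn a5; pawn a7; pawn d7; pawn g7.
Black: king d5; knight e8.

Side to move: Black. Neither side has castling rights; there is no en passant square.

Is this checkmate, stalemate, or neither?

neither

Black to move; black king on d5.
In check: no.
Legal moves for Black: Nxg7, Nc7+, Nf6, Nd6, Ke6, Kd6, Kc6, Ke5, Kc5, Ke4, Kd4, Kc4.
Black has 12 legal moves and is not in check → neither.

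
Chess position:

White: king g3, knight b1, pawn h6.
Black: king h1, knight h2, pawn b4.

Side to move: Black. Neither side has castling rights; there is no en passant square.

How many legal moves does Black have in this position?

5

Black to move; king on h1.
In check: no.
Legal moves: Ng4, Nf3, Nf1+, Kg1, b3.
Count: 5.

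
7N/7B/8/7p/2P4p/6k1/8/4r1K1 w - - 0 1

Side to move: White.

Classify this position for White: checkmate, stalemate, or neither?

White to move; white king on g1.
In check: yes, from the black rook on e1.
King squares — f1: attacked by Re1; h1: attacked by Re1; f2: attacked by Kg3; g2: attacked by Kg3; h2: attacked by Kg3.
Legal moves for White: none.
In check with no legal moves → checkmate.

checkmate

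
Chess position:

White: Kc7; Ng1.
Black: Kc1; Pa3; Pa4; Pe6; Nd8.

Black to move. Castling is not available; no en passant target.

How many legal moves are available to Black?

10

Black to move; king on c1.
In check: no.
Legal moves: Nf7, Nb7, Nc6, Kd2, Kc2, Kb2, Kd1, Kb1, e5, a2.
Count: 10.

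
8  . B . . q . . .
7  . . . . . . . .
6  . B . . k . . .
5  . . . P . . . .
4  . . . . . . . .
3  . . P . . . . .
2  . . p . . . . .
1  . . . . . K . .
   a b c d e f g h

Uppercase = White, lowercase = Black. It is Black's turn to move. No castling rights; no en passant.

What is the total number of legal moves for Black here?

Black to move; king on e6.
In check: yes, from the white pawn on d5.
Legal moves: Kf7, Ke7, Kd7, Kf6, Kf5, Kxd5.
Count: 6.

6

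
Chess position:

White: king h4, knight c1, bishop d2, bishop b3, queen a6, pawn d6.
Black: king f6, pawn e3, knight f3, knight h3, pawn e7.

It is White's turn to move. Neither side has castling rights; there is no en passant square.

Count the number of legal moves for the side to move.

4

White to move; king on h4.
In check: yes, from the black knight on f3.
Legal moves: Kh5, Kg4, Kxh3, Kg3.
Count: 4.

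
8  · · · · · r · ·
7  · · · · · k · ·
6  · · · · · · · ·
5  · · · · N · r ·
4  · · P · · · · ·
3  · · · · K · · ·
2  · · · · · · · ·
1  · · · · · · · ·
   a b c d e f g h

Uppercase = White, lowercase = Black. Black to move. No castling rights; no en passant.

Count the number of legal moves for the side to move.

Black to move; king on f7.
In check: yes, from the white knight on e5.
Legal moves: Kg8, Ke8, Kg7, Ke7, Kf6, Ke6, Rxe5+.
Count: 7.

7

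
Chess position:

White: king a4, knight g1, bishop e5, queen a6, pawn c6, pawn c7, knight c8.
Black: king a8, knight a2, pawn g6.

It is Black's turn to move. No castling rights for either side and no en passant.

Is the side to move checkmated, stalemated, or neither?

checkmate

Black to move; black king on a8.
In check: yes, from the white queen on a6.
King squares — a7: attacked by Qa6; b7: attacked by Qa6; b8: attacked by Pc7.
Legal moves for Black: none.
In check with no legal moves → checkmate.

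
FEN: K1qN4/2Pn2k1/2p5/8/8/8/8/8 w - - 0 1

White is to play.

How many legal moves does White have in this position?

White to move; king on a8.
In check: yes, from the black queen on c8.
Legal moves: Ka7.
Count: 1.

1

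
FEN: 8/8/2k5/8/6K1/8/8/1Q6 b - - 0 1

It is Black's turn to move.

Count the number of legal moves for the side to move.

Black to move; king on c6.
In check: no.
Legal moves: Kd7, Kc7, Kd6, Kd5, Kc5.
Count: 5.

5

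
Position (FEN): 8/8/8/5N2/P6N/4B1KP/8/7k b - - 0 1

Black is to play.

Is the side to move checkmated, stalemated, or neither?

stalemate

Black to move; black king on h1.
In check: no.
King squares — g1: attacked by Be3; g2: attacked by Kg3; h2: attacked by Kg3.
Legal moves for Black: none.
Not in check and no legal moves → stalemate.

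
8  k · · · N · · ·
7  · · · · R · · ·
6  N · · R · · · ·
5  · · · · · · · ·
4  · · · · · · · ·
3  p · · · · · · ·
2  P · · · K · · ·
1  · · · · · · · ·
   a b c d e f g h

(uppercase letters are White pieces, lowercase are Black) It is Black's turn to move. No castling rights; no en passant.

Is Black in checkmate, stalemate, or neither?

stalemate

Black to move; black king on a8.
In check: no.
King squares — a7: attacked by Re7; b7: attacked by Re7; b8: attacked by Na6.
Legal moves for Black: none.
Not in check and no legal moves → stalemate.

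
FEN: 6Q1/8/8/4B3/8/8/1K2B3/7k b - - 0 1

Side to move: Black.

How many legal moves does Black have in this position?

0

Black to move; king on h1.
In check: no.
Legal moves: none.
Count: 0.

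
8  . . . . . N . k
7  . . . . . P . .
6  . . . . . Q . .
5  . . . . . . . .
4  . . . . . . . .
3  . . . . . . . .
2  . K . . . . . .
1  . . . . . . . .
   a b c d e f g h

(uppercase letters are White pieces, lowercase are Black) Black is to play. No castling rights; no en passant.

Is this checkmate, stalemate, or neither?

Black to move; black king on h8.
In check: yes, from the white queen on f6.
King squares — g7: attacked by Qf6; h7: attacked by Nf8; g8: attacked by Pf7.
Legal moves for Black: none.
In check with no legal moves → checkmate.

checkmate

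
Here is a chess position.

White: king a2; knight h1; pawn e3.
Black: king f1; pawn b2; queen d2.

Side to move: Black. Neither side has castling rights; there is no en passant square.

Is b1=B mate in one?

no

After b1=B: white king on a2; in check: yes, from the black bishop on b1 and the black queen on d2.
White has 4 legal replies: Kb3, Ka3, Kxb1, Ka1.
In check but a legal move exists → not checkmate.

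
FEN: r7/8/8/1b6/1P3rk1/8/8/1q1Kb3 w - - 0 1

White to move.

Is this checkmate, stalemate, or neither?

White to move; white king on d1.
In check: yes, from the black queen on b1.
King squares — c1: attacked by Qb1; e1: attacked by Qb1; c2: attacked by Qb1; d2: attacked by Be1; e2: attacked by Bb5.
Legal moves for White: none.
In check with no legal moves → checkmate.

checkmate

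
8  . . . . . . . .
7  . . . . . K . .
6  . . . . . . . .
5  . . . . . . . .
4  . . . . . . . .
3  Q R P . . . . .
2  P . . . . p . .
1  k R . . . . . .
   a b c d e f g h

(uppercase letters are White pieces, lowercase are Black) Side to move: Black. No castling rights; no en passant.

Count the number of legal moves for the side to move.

Black to move; king on a1.
In check: yes, from the white rook on b1.
Legal moves: none.
Count: 0.

0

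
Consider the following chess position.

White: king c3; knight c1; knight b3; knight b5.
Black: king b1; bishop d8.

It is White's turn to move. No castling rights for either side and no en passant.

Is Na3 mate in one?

After Na3: black king on b1; in check: yes, from the white knight on a3.
King squares — a1: attacked by Nb3; c1: attacked by Nb3; a2: attacked by Nc1; b2: attacked by Kc3; c2: attacked by Na3.
Black has no legal moves → checkmate.

yes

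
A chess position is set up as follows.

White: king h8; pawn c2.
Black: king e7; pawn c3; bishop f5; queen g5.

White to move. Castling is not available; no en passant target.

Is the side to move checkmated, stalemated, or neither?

White to move; white king on h8.
In check: no.
King squares — g7: attacked by Qg5; h7: attacked by Bf5; g8: attacked by Qg5.
Legal moves for White: none.
Not in check and no legal moves → stalemate.

stalemate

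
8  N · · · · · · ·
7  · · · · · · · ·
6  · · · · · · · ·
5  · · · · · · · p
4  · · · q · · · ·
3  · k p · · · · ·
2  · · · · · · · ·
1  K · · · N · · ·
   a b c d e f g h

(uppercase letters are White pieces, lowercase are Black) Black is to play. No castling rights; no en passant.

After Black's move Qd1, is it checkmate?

After Qd1: white king on a1; in check: yes, from the black queen on d1.
King squares — b1: attacked by Qd1; a2: attacked by Kb3; b2: attacked by Kb3.
White has no legal moves → checkmate.

yes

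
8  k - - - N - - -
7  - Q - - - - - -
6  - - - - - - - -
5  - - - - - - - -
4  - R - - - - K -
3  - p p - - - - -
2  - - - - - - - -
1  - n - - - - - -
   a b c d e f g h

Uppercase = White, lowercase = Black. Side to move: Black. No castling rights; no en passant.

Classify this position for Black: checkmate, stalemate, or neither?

Black to move; black king on a8.
In check: yes, from the white queen on b7.
King squares — a7: attacked by Qb7; b7: attacked by Rb4; b8: attacked by Qb7.
Legal moves for Black: none.
In check with no legal moves → checkmate.

checkmate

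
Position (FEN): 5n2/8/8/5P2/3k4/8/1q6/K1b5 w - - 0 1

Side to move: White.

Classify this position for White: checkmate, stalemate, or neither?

White to move; white king on a1.
In check: yes, from the black queen on b2.
King squares — b1: attacked by Qb2; a2: attacked by Qb2; b2: attacked by Bc1.
Legal moves for White: none.
In check with no legal moves → checkmate.

checkmate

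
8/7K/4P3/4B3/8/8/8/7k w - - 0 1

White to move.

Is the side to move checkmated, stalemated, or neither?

neither

White to move; white king on h7.
In check: no.
Legal moves for White include: Kh8, Kg8, Kg7, Kh6, Kg6, Bh8, Bb8, Bg7, Bc7, Bf6, Bd6, Bf4, Bd4, Bg3, Bc3, Bh2, Bb2, Ba1, ... (list truncated; more exist).
White has legal moves and is not in check → neither.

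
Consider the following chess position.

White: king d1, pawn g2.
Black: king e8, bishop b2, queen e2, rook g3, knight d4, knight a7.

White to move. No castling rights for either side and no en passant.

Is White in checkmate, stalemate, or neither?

White to move; white king on d1.
In check: yes, from the black queen on e2.
King squares — c1: attacked by Bb2; e1: attacked by Qe2; c2: attacked by Qe2; d2: attacked by Qe2; e2: attacked by Nd4.
Legal moves for White: none.
In check with no legal moves → checkmate.

checkmate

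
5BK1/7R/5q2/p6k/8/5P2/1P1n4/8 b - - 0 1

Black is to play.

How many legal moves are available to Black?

3

Black to move; king on h5.
In check: yes, from the white rook on h7.
Legal moves: Kg6, Kg5, Qh6.
Count: 3.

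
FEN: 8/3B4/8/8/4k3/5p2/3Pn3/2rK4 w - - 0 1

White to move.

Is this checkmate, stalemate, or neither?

White to move; white king on d1.
In check: yes, from the black rook on c1.
King squares — c1: attacked by Ne2; e1: attacked by Rc1; c2: attacked by Rc1; d2: own pawn; e2: attacked by Pf3.
Legal moves for White: none.
In check with no legal moves → checkmate.

checkmate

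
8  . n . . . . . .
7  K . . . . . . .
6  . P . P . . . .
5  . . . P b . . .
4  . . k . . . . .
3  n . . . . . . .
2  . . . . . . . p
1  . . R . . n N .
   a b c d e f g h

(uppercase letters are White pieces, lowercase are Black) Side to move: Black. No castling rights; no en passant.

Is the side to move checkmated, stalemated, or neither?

neither

Black to move; black king on c4.
In check: yes, from the white rook on c1.
Legal moves for Black: Kxd5, Kb5, Kd4, Kb4, Kd3, Kb3, Bc3, Nc2.
Black is in check but has 8 legal moves → neither.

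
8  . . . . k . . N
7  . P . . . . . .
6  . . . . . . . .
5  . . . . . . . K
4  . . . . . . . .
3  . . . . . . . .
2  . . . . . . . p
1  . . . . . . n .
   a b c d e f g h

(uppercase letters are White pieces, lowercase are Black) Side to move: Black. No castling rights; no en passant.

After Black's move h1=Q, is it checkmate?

no

After h1=Q: white king on h5; in check: yes, from the black queen on h1.
White has 3 legal replies: Kg6, Kg5, Kg4.
In check but a legal move exists → not checkmate.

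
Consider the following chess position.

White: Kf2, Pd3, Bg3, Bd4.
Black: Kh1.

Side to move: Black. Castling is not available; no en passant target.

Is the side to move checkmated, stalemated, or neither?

Black to move; black king on h1.
In check: no.
King squares — g1: attacked by Kf2; g2: attacked by Kf2; h2: attacked by Bg3.
Legal moves for Black: none.
Not in check and no legal moves → stalemate.

stalemate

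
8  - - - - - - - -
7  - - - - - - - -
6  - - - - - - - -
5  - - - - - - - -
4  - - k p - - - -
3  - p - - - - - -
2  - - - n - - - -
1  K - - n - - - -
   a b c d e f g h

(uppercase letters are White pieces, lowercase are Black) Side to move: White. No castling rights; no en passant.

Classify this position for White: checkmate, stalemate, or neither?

White to move; white king on a1.
In check: no.
King squares — b1: attacked by Nd2; a2: attacked by Pb3; b2: attacked by Nd1.
Legal moves for White: none.
Not in check and no legal moves → stalemate.

stalemate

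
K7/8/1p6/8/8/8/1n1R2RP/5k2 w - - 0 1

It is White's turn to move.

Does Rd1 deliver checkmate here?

no

After Rd1: black king on f1; in check: yes, from the white rook on d1.
Black has 2 legal replies: Kxg2, Nxd1.
In check but a legal move exists → not checkmate.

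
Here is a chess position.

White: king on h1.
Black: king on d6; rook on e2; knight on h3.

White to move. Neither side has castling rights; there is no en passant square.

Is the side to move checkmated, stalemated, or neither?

stalemate

White to move; white king on h1.
In check: no.
King squares — g1: attacked by Nh3; g2: attacked by Re2; h2: attacked by Re2.
Legal moves for White: none.
Not in check and no legal moves → stalemate.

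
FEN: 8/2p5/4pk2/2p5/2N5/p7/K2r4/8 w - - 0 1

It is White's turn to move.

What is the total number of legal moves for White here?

White to move; king on a2.
In check: yes, from the black rook on d2.
Legal moves: Kb3, Kxa3, Kb1, Ka1, Nxd2, Nb2.
Count: 6.

6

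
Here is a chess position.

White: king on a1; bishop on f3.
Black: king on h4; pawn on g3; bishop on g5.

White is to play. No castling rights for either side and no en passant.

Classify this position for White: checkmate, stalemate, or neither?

neither

White to move; white king on a1.
In check: no.
Legal moves for White: Ba8, Bb7, Bc6, Bh5, Bd5, Bg4, Be4, Bg2, Be2, Bh1, Bd1, Kb2, Ka2, Kb1.
White has 14 legal moves and is not in check → neither.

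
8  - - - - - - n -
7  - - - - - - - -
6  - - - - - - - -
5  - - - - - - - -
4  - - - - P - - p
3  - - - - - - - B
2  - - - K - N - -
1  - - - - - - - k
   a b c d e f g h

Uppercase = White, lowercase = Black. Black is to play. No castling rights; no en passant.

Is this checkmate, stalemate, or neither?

neither

Black to move; black king on h1.
In check: yes, from the white knight on f2.
Legal moves for Black: Kh2, Kg1.
Black is in check but has 2 legal moves → neither.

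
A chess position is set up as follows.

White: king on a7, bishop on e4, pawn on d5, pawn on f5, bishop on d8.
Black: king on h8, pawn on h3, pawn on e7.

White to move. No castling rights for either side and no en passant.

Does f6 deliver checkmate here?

After f6: black king on h8; in check: no.
Black is not in check, so this cannot be checkmate.

no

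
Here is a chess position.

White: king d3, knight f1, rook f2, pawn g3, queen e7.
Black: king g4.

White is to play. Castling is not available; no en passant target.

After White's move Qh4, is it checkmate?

yes

After Qh4: black king on g4; in check: yes, from the white queen on h4.
King squares — f3: attacked by Rf2; g3: attacked by Nf1; h3: attacked by Qh4; f4: attacked by Rf2; h4: attacked by Pg3; f5: attacked by Rf2; g5: attacked by Qh4; h5: attacked by Qh4.
Black has no legal moves → checkmate.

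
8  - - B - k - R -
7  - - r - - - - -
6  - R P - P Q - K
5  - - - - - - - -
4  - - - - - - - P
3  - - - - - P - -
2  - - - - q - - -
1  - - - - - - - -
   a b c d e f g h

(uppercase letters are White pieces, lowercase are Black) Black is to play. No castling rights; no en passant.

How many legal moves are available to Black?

0

Black to move; king on e8.
In check: yes, from the white rook on g8.
Legal moves: none.
Count: 0.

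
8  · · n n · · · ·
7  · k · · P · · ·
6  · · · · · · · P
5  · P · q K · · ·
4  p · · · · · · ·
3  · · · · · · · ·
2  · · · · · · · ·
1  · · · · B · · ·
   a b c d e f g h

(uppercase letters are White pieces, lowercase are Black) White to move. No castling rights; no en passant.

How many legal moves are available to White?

3

White to move; king on e5.
In check: yes, from the black queen on d5.
Legal moves: Kf6, Kxd5, Kf4.
Count: 3.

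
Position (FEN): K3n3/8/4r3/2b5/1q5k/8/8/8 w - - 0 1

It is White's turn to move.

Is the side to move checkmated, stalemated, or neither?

White to move; white king on a8.
In check: no.
King squares — a7: attacked by Bc5; b7: attacked by Qb4; b8: attacked by Qb4.
Legal moves for White: none.
Not in check and no legal moves → stalemate.

stalemate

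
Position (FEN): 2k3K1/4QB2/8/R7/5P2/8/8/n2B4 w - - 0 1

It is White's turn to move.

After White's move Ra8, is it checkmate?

After Ra8: black king on c8; in check: yes, from the white rook on a8.
King squares — b7: attacked by Qe7; c7: attacked by Qe7; d7: attacked by Qe7; b8: attacked by Ra8; d8: attacked by Qe7.
Black has no legal moves → checkmate.

yes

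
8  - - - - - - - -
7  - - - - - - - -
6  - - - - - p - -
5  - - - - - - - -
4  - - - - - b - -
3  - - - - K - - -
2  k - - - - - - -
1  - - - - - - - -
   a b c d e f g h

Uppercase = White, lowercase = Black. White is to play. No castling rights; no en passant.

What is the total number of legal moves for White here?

White to move; king on e3.
In check: yes, from the black bishop on f4.
Legal moves: Kxf4, Ke4, Kd4, Kf3, Kd3, Kf2, Ke2.
Count: 7.

7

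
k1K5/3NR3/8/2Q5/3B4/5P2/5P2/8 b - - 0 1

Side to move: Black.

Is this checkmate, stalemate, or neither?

stalemate

Black to move; black king on a8.
In check: no.
King squares — a7: attacked by Qc5; b7: attacked by Kc8; b8: attacked by Nd7.
Legal moves for Black: none.
Not in check and no legal moves → stalemate.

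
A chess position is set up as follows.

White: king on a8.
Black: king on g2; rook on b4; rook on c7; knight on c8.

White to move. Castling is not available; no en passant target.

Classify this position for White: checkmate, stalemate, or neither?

White to move; white king on a8.
In check: no.
King squares — a7: attacked by Rc7; b7: attacked by Rb4; b8: attacked by Rb4.
Legal moves for White: none.
Not in check and no legal moves → stalemate.

stalemate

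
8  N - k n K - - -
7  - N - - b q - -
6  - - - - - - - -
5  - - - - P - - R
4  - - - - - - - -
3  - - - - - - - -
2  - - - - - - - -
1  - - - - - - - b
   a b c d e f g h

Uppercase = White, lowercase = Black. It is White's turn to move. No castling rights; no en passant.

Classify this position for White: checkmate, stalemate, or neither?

White to move; white king on e8.
In check: yes, from the black queen on f7.
King squares — d7: attacked by Kc8; e7: attacked by Qf7; f7: attacked by Nd8; d8: attacked by Be7; f8: attacked by Be7.
Legal moves for White: none.
In check with no legal moves → checkmate.

checkmate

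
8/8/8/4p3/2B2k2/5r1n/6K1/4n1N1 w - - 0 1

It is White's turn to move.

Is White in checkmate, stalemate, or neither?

neither

White to move; white king on g2.
In check: yes, from the black knight on e1.
Legal moves for White: Kh2, Kh1.
White is in check but has 2 legal moves → neither.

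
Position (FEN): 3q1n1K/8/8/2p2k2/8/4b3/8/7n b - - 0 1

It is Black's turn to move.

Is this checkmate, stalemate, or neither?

neither

Black to move; black king on f5.
In check: no.
Legal moves for Black include: Nh7+, Nd7+, Ng6+, Ne6+, Qe8, Qc8, Qb8, Qa8, Qe7, Qd7, Qc7, Qf6+, Qd6, Qb6, Qg5, Qd5, Qa5, Qh4+, ... (list truncated; more exist).
Black has legal moves and is not in check → neither.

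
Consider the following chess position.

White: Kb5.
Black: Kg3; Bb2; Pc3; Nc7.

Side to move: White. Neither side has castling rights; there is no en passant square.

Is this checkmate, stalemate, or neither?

neither

White to move; white king on b5.
In check: yes, from the black knight on c7.
King squares — a4: available; b4: available; c4: available; a5: available; c5: available; a6: attacked by Nc7; b6: available; c6: available.
Legal moves for White: Kc6, Kb6, Kc5, Ka5, Kc4, Kb4, Ka4.
White is in check but has 7 legal moves → neither.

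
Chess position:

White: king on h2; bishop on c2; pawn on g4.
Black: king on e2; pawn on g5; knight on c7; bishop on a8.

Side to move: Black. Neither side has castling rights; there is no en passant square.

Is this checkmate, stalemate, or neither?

neither

Black to move; black king on e2.
In check: no.
Legal moves for Black: Bb7, Bc6, Bd5, Be4, Bf3, Bg2, Bh1, Ne8, Ne6, Na6, Nd5, Nb5, Kf3, Ke3, Kf2, Kd2, Kf1, Ke1.
Black has 18 legal moves and is not in check → neither.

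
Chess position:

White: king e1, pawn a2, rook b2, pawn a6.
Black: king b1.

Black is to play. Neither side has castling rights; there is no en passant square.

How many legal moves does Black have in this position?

3

Black to move; king on b1.
In check: yes, from the white rook on b2.
Legal moves: Kxb2, Kc1, Ka1.
Count: 3.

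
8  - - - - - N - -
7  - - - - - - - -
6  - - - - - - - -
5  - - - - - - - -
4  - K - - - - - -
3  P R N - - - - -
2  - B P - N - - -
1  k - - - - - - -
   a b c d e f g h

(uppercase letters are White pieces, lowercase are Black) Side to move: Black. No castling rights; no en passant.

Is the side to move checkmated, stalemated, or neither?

checkmate

Black to move; black king on a1.
In check: yes, from the white bishop on b2.
King squares — b1: attacked by Nc3; a2: attacked by Nc3; b2: attacked by Rb3.
Legal moves for Black: none.
In check with no legal moves → checkmate.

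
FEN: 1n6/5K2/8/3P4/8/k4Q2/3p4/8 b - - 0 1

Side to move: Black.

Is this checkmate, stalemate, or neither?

neither

Black to move; black king on a3.
In check: yes, from the white queen on f3.
Legal moves for Black: Kb4, Ka4, Kb2, Ka2.
Black is in check but has 4 legal moves → neither.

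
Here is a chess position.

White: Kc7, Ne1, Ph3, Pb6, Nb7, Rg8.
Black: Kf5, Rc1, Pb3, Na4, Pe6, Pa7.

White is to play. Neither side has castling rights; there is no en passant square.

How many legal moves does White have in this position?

White to move; king on c7.
In check: yes, from the black rook on c1.
Legal moves: Kd8, Kb8, Kd7, Kd6, Nc5, Nc2.
Count: 6.

6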